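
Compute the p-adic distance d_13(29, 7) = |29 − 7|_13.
d_13(29, 7) = 1

Step 1 — x − y = 29 − 7 = 22. Step 2 — v_13(22) = 0 (factor: 22 = (13^0 · 22); the sign does not affect v_p). Step 3 — |x − y|_13 = 13^{0} = 1.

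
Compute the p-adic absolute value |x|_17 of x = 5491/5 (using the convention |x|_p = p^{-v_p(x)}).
|5491/5|_17 = 1/289

Step 1 — compute v_17(x) by factoring powers of 17 out of the numerator and denominator: v_17(5491/5) = 2. Step 2 — apply |x|_p = p^{-v_p(x)} = 17^{-2} = 1/289.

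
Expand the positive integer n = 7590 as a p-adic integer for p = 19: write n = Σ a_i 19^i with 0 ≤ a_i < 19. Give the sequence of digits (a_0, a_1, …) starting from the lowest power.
(a_0, a_1, …) = (9, 0, 2, 1)

Repeated division by 19 gives the digits low-to-high: 7590 = 9 + 2·19^2 + 1·19^3. Digit sequence: (9, 0, 2, 1).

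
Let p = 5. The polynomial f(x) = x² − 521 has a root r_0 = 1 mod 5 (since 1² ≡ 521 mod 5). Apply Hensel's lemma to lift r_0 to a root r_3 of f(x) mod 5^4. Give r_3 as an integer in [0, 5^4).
r_3 = 86 (mod 625)

Hensel's recurrence: r_{i+1} = r_i − f(r_i)·(f′(r_i))^{-1} mod 5^{i+2}, with f′(x) = 2x. Iterate:
  r_0 = 1 (mod 5)
  r_1 = 11 (mod 25)
  r_2 = 86 (mod 125)
  r_3 = 86 (mod 625)
Final: r_3 = 86, and one checks f(r_3) ≡ 0 mod 5^4.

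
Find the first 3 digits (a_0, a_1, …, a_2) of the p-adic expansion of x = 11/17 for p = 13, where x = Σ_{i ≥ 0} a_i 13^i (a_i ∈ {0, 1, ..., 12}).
(a_0, …, a_2) = (6, 8, 7)

v_13(11/17) = 0 (numerator and denominator both coprime to 13), so x ∈ ℤ_13^×. Compute digits iteratively via a_i = x_i mod 13, x_{i+1} = (x_i − a_i)/13, with x_0 = x:
  x_0 = 11/17;  a_0 = 6;  x_1 = (x_0 − 6)/13 = -7/17
  x_1 = -7/17;  a_1 = 8;  x_2 = (x_1 − 8)/13 = -11/17
  x_2 = -11/17;  a_2 = 7;  x_3 = (x_2 − 7)/13 = -10/17
Digits: (6, 8, 7).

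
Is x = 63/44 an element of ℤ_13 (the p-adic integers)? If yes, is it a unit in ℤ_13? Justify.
x ∈ ℤ_13^× (unit); v_13(x) = 0

ℤ_13 = {x ∈ ℚ_13 : v_13(x) ≥ 0} and ℤ_13^× = {x ∈ ℤ_13 : v_13(x) = 0}. Here v_13(63/44) = v_13(num) − v_13(den) = 0; compare against these criteria.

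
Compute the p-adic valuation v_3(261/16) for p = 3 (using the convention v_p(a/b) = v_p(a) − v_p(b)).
v_3(261/16) = 2

Factor powers of 3 from the numerator and denominator of the reduced fraction: 261 = 3^2 · 29 and 16 = 3^0 · 16. Apply v_p(a/b) = v_p(a) − v_p(b): v_3(261/16) = 2 − 0 = 2.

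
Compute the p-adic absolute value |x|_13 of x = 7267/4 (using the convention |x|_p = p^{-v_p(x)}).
|7267/4|_13 = 1/169

Step 1 — compute v_13(x) by factoring powers of 13 out of the numerator and denominator: v_13(7267/4) = 2. Step 2 — apply |x|_p = p^{-v_p(x)} = 13^{-2} = 1/169.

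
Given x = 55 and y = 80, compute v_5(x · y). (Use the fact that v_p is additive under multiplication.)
v_5(4400) = 2

v_p(x) = 1 (factor: 55 = 5^1 · 11); v_p(y) = 1 (factor: 80 = 5^1 · 16). Additivity: v_p(xy) = v_p(x) + v_p(y) = 1 + 1 = 2. (Direct check: xy = 4400 = 5^2 · (176).)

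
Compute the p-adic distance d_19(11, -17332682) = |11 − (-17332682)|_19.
d_19(11, -17332682) = 1/2476099

Step 1 — x − y = 11 − (-17332682) = 17332693. Step 2 — v_19(17332693) = 5 (factor: 17332693 = (19^5 · 7); the sign does not affect v_p). Step 3 — |x − y|_19 = 19^{-5} = 1/2476099.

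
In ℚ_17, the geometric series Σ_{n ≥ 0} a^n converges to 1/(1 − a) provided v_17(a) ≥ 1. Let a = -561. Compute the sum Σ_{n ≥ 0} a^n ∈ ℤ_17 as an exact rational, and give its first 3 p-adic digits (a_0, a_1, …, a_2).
Σ a^n = 1/(1 − a) = 1/562;  first 3 digits = (1, 1, 16)

v_17(a) = 1 ≥ 1, so the series converges in ℤ_17 to 1/(1 − a) = 1/(1 − (-561)) = 1/562. Expand this rational in ℤ_17: compute digits iteratively via d_i = x_i mod 17, x_{i+1} = (x_i − d_i)/17. The first 3 digits are (1, 1, 16).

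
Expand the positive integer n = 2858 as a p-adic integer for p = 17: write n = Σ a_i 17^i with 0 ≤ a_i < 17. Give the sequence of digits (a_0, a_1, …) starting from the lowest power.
(a_0, a_1, …) = (2, 15, 9)

Repeated division by 17 gives the digits low-to-high: 2858 = 2 + 15·17^1 + 9·17^2. Digit sequence: (2, 15, 9).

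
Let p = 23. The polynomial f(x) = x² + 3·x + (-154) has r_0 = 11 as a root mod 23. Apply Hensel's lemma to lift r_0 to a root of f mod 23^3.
r_2 = 11 (mod 12167)

Hensel: r_{i+1} = r_i − f(r_i)·(f′(r_i))^{-1} mod 23^{i+2}, f′(x) = 2x + 3. Iterate:
  r_0 = 11 (mod 23)
  r_1 = 11 (mod 529)
  r_2 = 11 (mod 12167)
Final: r = 11 satisfies f(r) ≡ 0 mod 23^3.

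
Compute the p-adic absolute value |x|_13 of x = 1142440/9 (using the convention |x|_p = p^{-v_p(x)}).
|1142440/9|_13 = 1/28561

Step 1 — compute v_13(x) by factoring powers of 13 out of the numerator and denominator: v_13(1142440/9) = 4. Step 2 — apply |x|_p = p^{-v_p(x)} = 13^{-4} = 1/28561.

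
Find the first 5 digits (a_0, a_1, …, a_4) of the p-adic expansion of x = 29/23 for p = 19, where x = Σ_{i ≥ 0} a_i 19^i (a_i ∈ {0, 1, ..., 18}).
(a_0, …, a_4) = (12, 11, 6, 17, 9)

v_19(29/23) = 0 (numerator and denominator both coprime to 19), so x ∈ ℤ_19^×. Compute digits iteratively via a_i = x_i mod 19, x_{i+1} = (x_i − a_i)/19, with x_0 = x:
  x_0 = 29/23;  a_0 = 12;  x_1 = (x_0 − 12)/19 = -13/23
  x_1 = -13/23;  a_1 = 11;  x_2 = (x_1 − 11)/19 = -14/23
  x_2 = -14/23;  a_2 = 6;  x_3 = (x_2 − 6)/19 = -8/23
  x_3 = -8/23;  a_3 = 17;  x_4 = (x_3 − 17)/19 = -21/23
  x_4 = -21/23;  a_4 = 9;  x_5 = (x_4 − 9)/19 = -12/23
Digits: (12, 11, 6, 17, 9).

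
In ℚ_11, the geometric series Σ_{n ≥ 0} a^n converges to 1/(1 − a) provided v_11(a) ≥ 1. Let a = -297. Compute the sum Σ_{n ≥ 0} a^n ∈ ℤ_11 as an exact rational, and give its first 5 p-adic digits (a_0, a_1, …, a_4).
Σ a^n = 1/(1 − a) = 1/298;  first 5 digits = (1, 6, 0, 7, 7)

v_11(a) = 1 ≥ 1, so the series converges in ℤ_11 to 1/(1 − a) = 1/(1 − (-297)) = 1/298. Expand this rational in ℤ_11: compute digits iteratively via d_i = x_i mod 11, x_{i+1} = (x_i − d_i)/11. The first 5 digits are (1, 6, 0, 7, 7).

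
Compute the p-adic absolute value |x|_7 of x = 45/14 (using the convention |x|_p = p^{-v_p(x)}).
|45/14|_7 = 7

Step 1 — compute v_7(x) by factoring powers of 7 out of the numerator and denominator: v_7(45/14) = -1. Step 2 — apply |x|_p = p^{-v_p(x)} = 7^{1} = 7.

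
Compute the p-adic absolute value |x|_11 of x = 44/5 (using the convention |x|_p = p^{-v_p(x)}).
|44/5|_11 = 1/11

Step 1 — compute v_11(x) by factoring powers of 11 out of the numerator and denominator: v_11(44/5) = 1. Step 2 — apply |x|_p = p^{-v_p(x)} = 11^{-1} = 1/11.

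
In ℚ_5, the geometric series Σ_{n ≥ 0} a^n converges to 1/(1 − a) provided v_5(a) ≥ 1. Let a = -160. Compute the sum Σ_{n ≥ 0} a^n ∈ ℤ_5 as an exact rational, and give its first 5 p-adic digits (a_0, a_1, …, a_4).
Σ a^n = 1/(1 − a) = 1/161;  first 5 digits = (1, 3, 2, 0, 3)

v_5(a) = 1 ≥ 1, so the series converges in ℤ_5 to 1/(1 − a) = 1/(1 − (-160)) = 1/161. Expand this rational in ℤ_5: compute digits iteratively via d_i = x_i mod 5, x_{i+1} = (x_i − d_i)/5. The first 5 digits are (1, 3, 2, 0, 3).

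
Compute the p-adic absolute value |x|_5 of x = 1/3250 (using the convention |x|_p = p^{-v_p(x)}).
|1/3250|_5 = 125

Step 1 — compute v_5(x) by factoring powers of 5 out of the numerator and denominator: v_5(1/3250) = -3. Step 2 — apply |x|_p = p^{-v_p(x)} = 5^{3} = 125.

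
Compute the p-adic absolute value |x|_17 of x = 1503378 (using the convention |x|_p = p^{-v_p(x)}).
|1503378|_17 = 1/83521

Step 1 — compute v_17(x) by factoring powers of 17 out of the numerator and denominator: v_17(1503378) = 4. Step 2 — apply |x|_p = p^{-v_p(x)} = 17^{-4} = 1/83521.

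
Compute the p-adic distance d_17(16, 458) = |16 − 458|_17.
d_17(16, 458) = 1/17

Step 1 — x − y = 16 − 458 = -442. Step 2 — v_17(-442) = 1 (factor: -442 = −(17^1 · 26); the sign does not affect v_p). Step 3 — |x − y|_17 = 17^{-1} = 1/17.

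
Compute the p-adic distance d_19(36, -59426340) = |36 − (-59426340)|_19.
d_19(36, -59426340) = 1/2476099

Step 1 — x − y = 36 − (-59426340) = 59426376. Step 2 — v_19(59426376) = 5 (factor: 59426376 = (19^5 · 24); the sign does not affect v_p). Step 3 — |x − y|_19 = 19^{-5} = 1/2476099.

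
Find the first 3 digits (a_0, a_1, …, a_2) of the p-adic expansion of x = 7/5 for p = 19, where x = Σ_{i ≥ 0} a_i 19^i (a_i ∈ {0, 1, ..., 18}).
(a_0, …, a_2) = (9, 11, 7)

v_19(7/5) = 0 (numerator and denominator both coprime to 19), so x ∈ ℤ_19^×. Compute digits iteratively via a_i = x_i mod 19, x_{i+1} = (x_i − a_i)/19, with x_0 = x:
  x_0 = 7/5;  a_0 = 9;  x_1 = (x_0 − 9)/19 = -2/5
  x_1 = -2/5;  a_1 = 11;  x_2 = (x_1 − 11)/19 = -3/5
  x_2 = -3/5;  a_2 = 7;  x_3 = (x_2 − 7)/19 = -2/5
Digits: (9, 11, 7).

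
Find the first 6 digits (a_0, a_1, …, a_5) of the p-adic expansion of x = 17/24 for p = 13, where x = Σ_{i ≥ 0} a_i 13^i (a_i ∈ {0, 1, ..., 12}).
(a_0, …, a_5) = (11, 3, 10, 3, 10, 3)

v_13(17/24) = 0 (numerator and denominator both coprime to 13), so x ∈ ℤ_13^×. Compute digits iteratively via a_i = x_i mod 13, x_{i+1} = (x_i − a_i)/13, with x_0 = x:
  x_0 = 17/24;  a_0 = 11;  x_1 = (x_0 − 11)/13 = -19/24
  x_1 = -19/24;  a_1 = 3;  x_2 = (x_1 − 3)/13 = -7/24
  x_2 = -7/24;  a_2 = 10;  x_3 = (x_2 − 10)/13 = -19/24
  x_3 = -19/24;  a_3 = 3;  x_4 = (x_3 − 3)/13 = -7/24
  x_4 = -7/24;  a_4 = 10;  x_5 = (x_4 − 10)/13 = -19/24
  x_5 = -19/24;  a_5 = 3;  x_6 = (x_5 − 3)/13 = -7/24
Digits: (11, 3, 10, 3, 10, 3).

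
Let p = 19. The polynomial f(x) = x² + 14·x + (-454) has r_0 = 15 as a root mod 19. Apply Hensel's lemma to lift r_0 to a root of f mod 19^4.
r_3 = 70714 (mod 130321)

Hensel: r_{i+1} = r_i − f(r_i)·(f′(r_i))^{-1} mod 19^{i+2}, f′(x) = 2x + 14. Iterate:
  r_0 = 15 (mod 19)
  r_1 = 319 (mod 361)
  r_2 = 2124 (mod 6859)
  r_3 = 70714 (mod 130321)
Final: r = 70714 satisfies f(r) ≡ 0 mod 19^4.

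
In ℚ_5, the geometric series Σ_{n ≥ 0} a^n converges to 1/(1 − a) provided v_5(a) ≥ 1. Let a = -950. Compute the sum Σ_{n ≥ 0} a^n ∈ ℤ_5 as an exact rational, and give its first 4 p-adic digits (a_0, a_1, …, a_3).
Σ a^n = 1/(1 − a) = 1/951;  first 4 digits = (1, 0, 2, 2)

v_5(a) = 2 ≥ 1, so the series converges in ℤ_5 to 1/(1 − a) = 1/(1 − (-950)) = 1/951. Expand this rational in ℤ_5: compute digits iteratively via d_i = x_i mod 5, x_{i+1} = (x_i − d_i)/5. The first 4 digits are (1, 0, 2, 2).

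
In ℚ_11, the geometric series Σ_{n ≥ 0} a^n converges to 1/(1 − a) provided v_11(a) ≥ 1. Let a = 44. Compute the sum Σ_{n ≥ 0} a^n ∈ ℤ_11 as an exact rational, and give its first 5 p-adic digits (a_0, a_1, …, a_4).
Σ a^n = 1/(1 − a) = -1/43;  first 5 digits = (1, 4, 5, 10, 8)

v_11(a) = 1 ≥ 1, so the series converges in ℤ_11 to 1/(1 − a) = 1/(1 − 44) = -1/43. Expand this rational in ℤ_11: compute digits iteratively via d_i = x_i mod 11, x_{i+1} = (x_i − d_i)/11. The first 5 digits are (1, 4, 5, 10, 8).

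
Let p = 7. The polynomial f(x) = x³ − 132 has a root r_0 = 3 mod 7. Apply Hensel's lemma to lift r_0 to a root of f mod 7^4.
r_3 = 2201 (mod 2401)

Hensel: r_{i+1} = r_i − f(r_i)/f′(r_i) mod 7^{i+2}, where f′(x) = 3x². Iterate:
  r_0 = 3 (mod 7)
  r_1 = 45 (mod 49)
  r_2 = 143 (mod 343)
  r_3 = 2201 (mod 2401)
Final: r = 2201 with f(r) ≡ 0 mod 7^4.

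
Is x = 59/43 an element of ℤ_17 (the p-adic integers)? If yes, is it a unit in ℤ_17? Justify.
x ∈ ℤ_17^× (unit); v_17(x) = 0

ℤ_17 = {x ∈ ℚ_17 : v_17(x) ≥ 0} and ℤ_17^× = {x ∈ ℤ_17 : v_17(x) = 0}. Here v_17(59/43) = v_17(num) − v_17(den) = 0; compare against these criteria.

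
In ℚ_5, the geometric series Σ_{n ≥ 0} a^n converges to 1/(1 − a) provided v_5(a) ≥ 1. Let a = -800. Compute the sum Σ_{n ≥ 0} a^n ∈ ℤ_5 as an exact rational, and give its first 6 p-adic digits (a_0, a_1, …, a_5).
Σ a^n = 1/(1 − a) = 1/801;  first 6 digits = (1, 0, 3, 3, 2, 4)

v_5(a) = 2 ≥ 1, so the series converges in ℤ_5 to 1/(1 − a) = 1/(1 − (-800)) = 1/801. Expand this rational in ℤ_5: compute digits iteratively via d_i = x_i mod 5, x_{i+1} = (x_i − d_i)/5. The first 6 digits are (1, 0, 3, 3, 2, 4).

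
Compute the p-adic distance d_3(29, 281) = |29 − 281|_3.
d_3(29, 281) = 1/9

Step 1 — x − y = 29 − 281 = -252. Step 2 — v_3(-252) = 2 (factor: -252 = −(3^2 · 28); the sign does not affect v_p). Step 3 — |x − y|_3 = 3^{-2} = 1/9.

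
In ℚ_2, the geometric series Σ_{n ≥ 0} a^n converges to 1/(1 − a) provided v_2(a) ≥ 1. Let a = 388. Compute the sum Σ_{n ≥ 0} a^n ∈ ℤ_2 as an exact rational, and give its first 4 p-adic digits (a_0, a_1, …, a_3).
Σ a^n = 1/(1 − a) = -1/387;  first 4 digits = (1, 0, 1, 0)

v_2(a) = 2 ≥ 1, so the series converges in ℤ_2 to 1/(1 − a) = 1/(1 − 388) = -1/387. Expand this rational in ℤ_2: compute digits iteratively via d_i = x_i mod 2, x_{i+1} = (x_i − d_i)/2. The first 4 digits are (1, 0, 1, 0).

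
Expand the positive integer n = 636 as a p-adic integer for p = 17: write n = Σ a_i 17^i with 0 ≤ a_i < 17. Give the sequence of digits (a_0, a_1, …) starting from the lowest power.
(a_0, a_1, …) = (7, 3, 2)

Repeated division by 17 gives the digits low-to-high: 636 = 7 + 3·17^1 + 2·17^2. Digit sequence: (7, 3, 2).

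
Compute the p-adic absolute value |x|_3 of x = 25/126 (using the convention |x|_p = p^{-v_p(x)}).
|25/126|_3 = 9

Step 1 — compute v_3(x) by factoring powers of 3 out of the numerator and denominator: v_3(25/126) = -2. Step 2 — apply |x|_p = p^{-v_p(x)} = 3^{2} = 9.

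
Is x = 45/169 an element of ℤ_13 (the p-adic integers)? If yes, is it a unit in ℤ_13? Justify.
x ∉ ℤ_13 (v_13(x) = -2 < 0)

ℤ_13 = {x ∈ ℚ_13 : v_13(x) ≥ 0} and ℤ_13^× = {x ∈ ℤ_13 : v_13(x) = 0}. Here v_13(45/169) = v_13(num) − v_13(den) = -2; compare against these criteria.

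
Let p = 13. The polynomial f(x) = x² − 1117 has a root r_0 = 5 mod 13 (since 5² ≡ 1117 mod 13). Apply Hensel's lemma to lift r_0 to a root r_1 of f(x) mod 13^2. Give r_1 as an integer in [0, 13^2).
r_1 = 148 (mod 169)

Hensel's recurrence: r_{i+1} = r_i − f(r_i)·(f′(r_i))^{-1} mod 13^{i+2}, with f′(x) = 2x. Iterate:
  r_0 = 5 (mod 13)
  r_1 = 148 (mod 169)
Final: r_1 = 148, and one checks f(r_1) ≡ 0 mod 13^2.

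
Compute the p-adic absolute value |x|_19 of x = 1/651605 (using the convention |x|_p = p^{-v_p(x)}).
|1/651605|_19 = 130321

Step 1 — compute v_19(x) by factoring powers of 19 out of the numerator and denominator: v_19(1/651605) = -4. Step 2 — apply |x|_p = p^{-v_p(x)} = 19^{4} = 130321.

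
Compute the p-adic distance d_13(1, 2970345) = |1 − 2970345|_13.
d_13(1, 2970345) = 1/371293

Step 1 — x − y = 1 − 2970345 = -2970344. Step 2 — v_13(-2970344) = 5 (factor: -2970344 = −(13^5 · 8); the sign does not affect v_p). Step 3 — |x − y|_13 = 13^{-5} = 1/371293.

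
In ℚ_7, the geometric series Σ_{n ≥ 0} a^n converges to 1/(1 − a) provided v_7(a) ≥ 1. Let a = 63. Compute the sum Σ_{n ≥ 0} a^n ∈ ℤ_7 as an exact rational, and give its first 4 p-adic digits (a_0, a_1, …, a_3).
Σ a^n = 1/(1 − a) = -1/62;  first 4 digits = (1, 2, 5, 5)

v_7(a) = 1 ≥ 1, so the series converges in ℤ_7 to 1/(1 − a) = 1/(1 − 63) = -1/62. Expand this rational in ℤ_7: compute digits iteratively via d_i = x_i mod 7, x_{i+1} = (x_i − d_i)/7. The first 4 digits are (1, 2, 5, 5).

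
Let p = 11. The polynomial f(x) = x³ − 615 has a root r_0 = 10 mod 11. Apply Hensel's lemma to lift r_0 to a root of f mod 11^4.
r_3 = 11901 (mod 14641)

Hensel: r_{i+1} = r_i − f(r_i)/f′(r_i) mod 11^{i+2}, where f′(x) = 3x². Iterate:
  r_0 = 10 (mod 11)
  r_1 = 43 (mod 121)
  r_2 = 1253 (mod 1331)
  r_3 = 11901 (mod 14641)
Final: r = 11901 with f(r) ≡ 0 mod 11^4.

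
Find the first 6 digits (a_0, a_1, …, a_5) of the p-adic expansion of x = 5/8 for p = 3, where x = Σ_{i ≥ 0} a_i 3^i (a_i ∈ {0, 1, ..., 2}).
(a_0, …, a_5) = (1, 1, 0, 1, 0, 1)

v_3(5/8) = 0 (numerator and denominator both coprime to 3), so x ∈ ℤ_3^×. Compute digits iteratively via a_i = x_i mod 3, x_{i+1} = (x_i − a_i)/3, with x_0 = x:
  x_0 = 5/8;  a_0 = 1;  x_1 = (x_0 − 1)/3 = -1/8
  x_1 = -1/8;  a_1 = 1;  x_2 = (x_1 − 1)/3 = -3/8
  x_2 = -3/8;  a_2 = 0;  x_3 = (x_2 − 0)/3 = -1/8
  x_3 = -1/8;  a_3 = 1;  x_4 = (x_3 − 1)/3 = -3/8
  x_4 = -3/8;  a_4 = 0;  x_5 = (x_4 − 0)/3 = -1/8
  x_5 = -1/8;  a_5 = 1;  x_6 = (x_5 − 1)/3 = -3/8
Digits: (1, 1, 0, 1, 0, 1).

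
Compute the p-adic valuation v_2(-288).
v_2(-288) = 5

v_2(n) is the largest exponent k such that 2^k divides n. Factor out: -288 = -2^5 · 9. (Sign doesn't affect v_p.) So v_2(-288) = 5.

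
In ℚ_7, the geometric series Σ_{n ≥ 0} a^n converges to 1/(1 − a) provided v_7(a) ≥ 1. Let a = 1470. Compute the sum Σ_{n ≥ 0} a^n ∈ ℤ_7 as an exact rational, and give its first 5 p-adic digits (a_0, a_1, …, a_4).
Σ a^n = 1/(1 − a) = -1/1469;  first 5 digits = (1, 0, 2, 4, 4)

v_7(a) = 2 ≥ 1, so the series converges in ℤ_7 to 1/(1 − a) = 1/(1 − 1470) = -1/1469. Expand this rational in ℤ_7: compute digits iteratively via d_i = x_i mod 7, x_{i+1} = (x_i − d_i)/7. The first 5 digits are (1, 0, 2, 4, 4).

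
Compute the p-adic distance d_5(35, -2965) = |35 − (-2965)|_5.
d_5(35, -2965) = 1/125

Step 1 — x − y = 35 − (-2965) = 3000. Step 2 — v_5(3000) = 3 (factor: 3000 = (5^3 · 24); the sign does not affect v_p). Step 3 — |x − y|_5 = 5^{-3} = 1/125.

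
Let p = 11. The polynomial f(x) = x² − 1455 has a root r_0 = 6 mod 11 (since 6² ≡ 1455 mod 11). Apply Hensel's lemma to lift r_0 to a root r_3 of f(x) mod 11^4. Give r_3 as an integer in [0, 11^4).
r_3 = 11347 (mod 14641)

Hensel's recurrence: r_{i+1} = r_i − f(r_i)·(f′(r_i))^{-1} mod 11^{i+2}, with f′(x) = 2x. Iterate:
  r_0 = 6 (mod 11)
  r_1 = 94 (mod 121)
  r_2 = 699 (mod 1331)
  r_3 = 11347 (mod 14641)
Final: r_3 = 11347, and one checks f(r_3) ≡ 0 mod 11^4.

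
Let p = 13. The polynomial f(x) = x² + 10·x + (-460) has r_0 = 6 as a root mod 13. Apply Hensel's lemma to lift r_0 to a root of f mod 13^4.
r_3 = 15125 (mod 28561)

Hensel: r_{i+1} = r_i − f(r_i)·(f′(r_i))^{-1} mod 13^{i+2}, f′(x) = 2x + 10. Iterate:
  r_0 = 6 (mod 13)
  r_1 = 84 (mod 169)
  r_2 = 1943 (mod 2197)
  r_3 = 15125 (mod 28561)
Final: r = 15125 satisfies f(r) ≡ 0 mod 13^4.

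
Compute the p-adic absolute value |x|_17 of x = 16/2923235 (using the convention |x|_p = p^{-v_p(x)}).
|16/2923235|_17 = 83521

Step 1 — compute v_17(x) by factoring powers of 17 out of the numerator and denominator: v_17(16/2923235) = -4. Step 2 — apply |x|_p = p^{-v_p(x)} = 17^{4} = 83521.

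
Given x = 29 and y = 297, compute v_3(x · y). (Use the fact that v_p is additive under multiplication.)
v_3(8613) = 3

v_p(x) = 0 (factor: 29 = 3^0 · 29); v_p(y) = 3 (factor: 297 = 3^3 · 11). Additivity: v_p(xy) = v_p(x) + v_p(y) = 0 + 3 = 3. (Direct check: xy = 8613 = 3^3 · (319).)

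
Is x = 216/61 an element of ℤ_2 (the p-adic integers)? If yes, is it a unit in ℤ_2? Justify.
x ∈ ℤ_2 but not a unit; v_2(x) = 3 > 0

ℤ_2 = {x ∈ ℚ_2 : v_2(x) ≥ 0} and ℤ_2^× = {x ∈ ℤ_2 : v_2(x) = 0}. Here v_2(216/61) = v_2(num) − v_2(den) = 3; compare against these criteria.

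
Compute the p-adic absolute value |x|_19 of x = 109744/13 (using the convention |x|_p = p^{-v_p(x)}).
|109744/13|_19 = 1/6859

Step 1 — compute v_19(x) by factoring powers of 19 out of the numerator and denominator: v_19(109744/13) = 3. Step 2 — apply |x|_p = p^{-v_p(x)} = 19^{-3} = 1/6859.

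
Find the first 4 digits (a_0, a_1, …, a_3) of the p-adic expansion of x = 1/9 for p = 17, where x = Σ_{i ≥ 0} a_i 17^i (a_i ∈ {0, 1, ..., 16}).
(a_0, …, a_3) = (2, 15, 1, 15)

v_17(1/9) = 0 (numerator and denominator both coprime to 17), so x ∈ ℤ_17^×. Compute digits iteratively via a_i = x_i mod 17, x_{i+1} = (x_i − a_i)/17, with x_0 = x:
  x_0 = 1/9;  a_0 = 2;  x_1 = (x_0 − 2)/17 = -1/9
  x_1 = -1/9;  a_1 = 15;  x_2 = (x_1 − 15)/17 = -8/9
  x_2 = -8/9;  a_2 = 1;  x_3 = (x_2 − 1)/17 = -1/9
  x_3 = -1/9;  a_3 = 15;  x_4 = (x_3 − 15)/17 = -8/9
Digits: (2, 15, 1, 15).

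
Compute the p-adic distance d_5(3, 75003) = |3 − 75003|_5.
d_5(3, 75003) = 1/3125

Step 1 — x − y = 3 − 75003 = -75000. Step 2 — v_5(-75000) = 5 (factor: -75000 = −(5^5 · 24); the sign does not affect v_p). Step 3 — |x − y|_5 = 5^{-5} = 1/3125.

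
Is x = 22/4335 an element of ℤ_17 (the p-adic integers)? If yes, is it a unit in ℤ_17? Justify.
x ∉ ℤ_17 (v_17(x) = -2 < 0)

ℤ_17 = {x ∈ ℚ_17 : v_17(x) ≥ 0} and ℤ_17^× = {x ∈ ℤ_17 : v_17(x) = 0}. Here v_17(22/4335) = v_17(num) − v_17(den) = -2; compare against these criteria.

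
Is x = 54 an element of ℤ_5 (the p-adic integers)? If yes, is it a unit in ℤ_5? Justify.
x ∈ ℤ_5^× (unit); v_5(x) = 0

ℤ_5 = {x ∈ ℚ_5 : v_5(x) ≥ 0} and ℤ_5^× = {x ∈ ℤ_5 : v_5(x) = 0}. Here v_5(54) = v_5(num) − v_5(den) = 0; compare against these criteria.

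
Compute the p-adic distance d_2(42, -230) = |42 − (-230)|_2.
d_2(42, -230) = 1/16

Step 1 — x − y = 42 − (-230) = 272. Step 2 — v_2(272) = 4 (factor: 272 = (2^4 · 17); the sign does not affect v_p). Step 3 — |x − y|_2 = 2^{-4} = 1/16.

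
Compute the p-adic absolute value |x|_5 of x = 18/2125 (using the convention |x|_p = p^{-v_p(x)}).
|18/2125|_5 = 125

Step 1 — compute v_5(x) by factoring powers of 5 out of the numerator and denominator: v_5(18/2125) = -3. Step 2 — apply |x|_p = p^{-v_p(x)} = 5^{3} = 125.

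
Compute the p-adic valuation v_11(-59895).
v_11(-59895) = 3

v_11(n) is the largest exponent k such that 11^k divides n. Factor out: -59895 = -11^3 · 45. (Sign doesn't affect v_p.) So v_11(-59895) = 3.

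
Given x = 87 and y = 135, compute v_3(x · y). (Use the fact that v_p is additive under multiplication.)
v_3(11745) = 4

v_p(x) = 1 (factor: 87 = 3^1 · 29); v_p(y) = 3 (factor: 135 = 3^3 · 5). Additivity: v_p(xy) = v_p(x) + v_p(y) = 1 + 3 = 4. (Direct check: xy = 11745 = 3^4 · (145).)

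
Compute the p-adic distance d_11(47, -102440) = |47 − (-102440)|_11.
d_11(47, -102440) = 1/14641

Step 1 — x − y = 47 − (-102440) = 102487. Step 2 — v_11(102487) = 4 (factor: 102487 = (11^4 · 7); the sign does not affect v_p). Step 3 — |x − y|_11 = 11^{-4} = 1/14641.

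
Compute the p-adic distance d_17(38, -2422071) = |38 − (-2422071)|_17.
d_17(38, -2422071) = 1/83521

Step 1 — x − y = 38 − (-2422071) = 2422109. Step 2 — v_17(2422109) = 4 (factor: 2422109 = (17^4 · 29); the sign does not affect v_p). Step 3 — |x − y|_17 = 17^{-4} = 1/83521.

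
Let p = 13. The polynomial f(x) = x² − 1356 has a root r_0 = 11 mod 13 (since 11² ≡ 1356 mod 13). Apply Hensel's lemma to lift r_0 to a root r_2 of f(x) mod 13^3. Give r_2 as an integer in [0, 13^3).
r_2 = 1857 (mod 2197)

Hensel's recurrence: r_{i+1} = r_i − f(r_i)·(f′(r_i))^{-1} mod 13^{i+2}, with f′(x) = 2x. Iterate:
  r_0 = 11 (mod 13)
  r_1 = 167 (mod 169)
  r_2 = 1857 (mod 2197)
Final: r_2 = 1857, and one checks f(r_2) ≡ 0 mod 13^3.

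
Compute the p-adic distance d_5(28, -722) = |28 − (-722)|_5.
d_5(28, -722) = 1/125

Step 1 — x − y = 28 − (-722) = 750. Step 2 — v_5(750) = 3 (factor: 750 = (5^3 · 6); the sign does not affect v_p). Step 3 — |x − y|_5 = 5^{-3} = 1/125.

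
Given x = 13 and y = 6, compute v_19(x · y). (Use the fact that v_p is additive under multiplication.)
v_19(78) = 0

v_p(x) = 0 (factor: 13 = 19^0 · 13); v_p(y) = 0 (factor: 6 = 19^0 · 6). Additivity: v_p(xy) = v_p(x) + v_p(y) = 0 + 0 = 0. (Direct check: xy = 78 = 19^0 · (78).)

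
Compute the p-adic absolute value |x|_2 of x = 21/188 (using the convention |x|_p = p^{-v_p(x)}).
|21/188|_2 = 4

Step 1 — compute v_2(x) by factoring powers of 2 out of the numerator and denominator: v_2(21/188) = -2. Step 2 — apply |x|_p = p^{-v_p(x)} = 2^{2} = 4.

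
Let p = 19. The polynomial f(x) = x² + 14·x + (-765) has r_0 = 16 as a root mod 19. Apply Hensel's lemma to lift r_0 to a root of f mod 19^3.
r_2 = 4158 (mod 6859)

Hensel: r_{i+1} = r_i − f(r_i)·(f′(r_i))^{-1} mod 19^{i+2}, f′(x) = 2x + 14. Iterate:
  r_0 = 16 (mod 19)
  r_1 = 187 (mod 361)
  r_2 = 4158 (mod 6859)
Final: r = 4158 satisfies f(r) ≡ 0 mod 19^3.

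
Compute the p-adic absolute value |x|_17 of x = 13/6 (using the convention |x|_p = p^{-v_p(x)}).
|13/6|_17 = 1

Step 1 — compute v_17(x) by factoring powers of 17 out of the numerator and denominator: v_17(13/6) = 0. Step 2 — apply |x|_p = p^{-v_p(x)} = 17^{0} = 1.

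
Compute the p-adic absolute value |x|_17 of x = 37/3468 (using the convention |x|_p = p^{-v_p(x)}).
|37/3468|_17 = 289

Step 1 — compute v_17(x) by factoring powers of 17 out of the numerator and denominator: v_17(37/3468) = -2. Step 2 — apply |x|_p = p^{-v_p(x)} = 17^{2} = 289.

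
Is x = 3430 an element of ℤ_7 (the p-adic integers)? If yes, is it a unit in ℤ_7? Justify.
x ∈ ℤ_7 but not a unit; v_7(x) = 3 > 0

ℤ_7 = {x ∈ ℚ_7 : v_7(x) ≥ 0} and ℤ_7^× = {x ∈ ℤ_7 : v_7(x) = 0}. Here v_7(3430) = v_7(num) − v_7(den) = 3; compare against these criteria.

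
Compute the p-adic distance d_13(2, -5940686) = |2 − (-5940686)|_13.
d_13(2, -5940686) = 1/371293

Step 1 — x − y = 2 − (-5940686) = 5940688. Step 2 — v_13(5940688) = 5 (factor: 5940688 = (13^5 · 16); the sign does not affect v_p). Step 3 — |x − y|_13 = 13^{-5} = 1/371293.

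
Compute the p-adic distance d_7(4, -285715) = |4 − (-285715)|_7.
d_7(4, -285715) = 1/16807

Step 1 — x − y = 4 − (-285715) = 285719. Step 2 — v_7(285719) = 5 (factor: 285719 = (7^5 · 17); the sign does not affect v_p). Step 3 — |x − y|_7 = 7^{-5} = 1/16807.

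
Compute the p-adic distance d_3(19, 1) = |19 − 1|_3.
d_3(19, 1) = 1/9

Step 1 — x − y = 19 − 1 = 18. Step 2 — v_3(18) = 2 (factor: 18 = (3^2 · 2); the sign does not affect v_p). Step 3 — |x − y|_3 = 3^{-2} = 1/9.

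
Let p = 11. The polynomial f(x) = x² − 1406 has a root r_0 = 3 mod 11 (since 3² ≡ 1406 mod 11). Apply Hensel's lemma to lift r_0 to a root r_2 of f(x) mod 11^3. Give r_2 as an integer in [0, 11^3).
r_2 = 1103 (mod 1331)

Hensel's recurrence: r_{i+1} = r_i − f(r_i)·(f′(r_i))^{-1} mod 11^{i+2}, with f′(x) = 2x. Iterate:
  r_0 = 3 (mod 11)
  r_1 = 14 (mod 121)
  r_2 = 1103 (mod 1331)
Final: r_2 = 1103, and one checks f(r_2) ≡ 0 mod 11^3.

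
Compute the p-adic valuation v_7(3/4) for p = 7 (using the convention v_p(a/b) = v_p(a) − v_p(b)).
v_7(3/4) = 0

Factor powers of 7 from the numerator and denominator of the reduced fraction: 3 = 7^0 · 3 and 4 = 7^0 · 4. Apply v_p(a/b) = v_p(a) − v_p(b): v_7(3/4) = 0 − 0 = 0.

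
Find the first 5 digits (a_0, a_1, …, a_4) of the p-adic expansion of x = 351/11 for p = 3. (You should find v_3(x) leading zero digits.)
(a_0, …, a_4) = (0, 0, 0, 2, 0)

v_3(351/11) = 3, so a_0 = ... = a_2 = 0. Factor out: x = 3^3 · u with u = 13/11 a unit in ℤ_3. Expand u iteratively via a_{v+i} = u_i mod 3, u_{i+1} = (u_i − a_{v+i})/3:
  u_0 = 13/11;  a_3 = 2;  u_1 = (u_0 − 2)/3 = -3/11
  u_1 = -3/11;  a_4 = 0;  u_2 = (u_1 − 0)/3 = -1/11
Digits: (0, 0, 0, 2, 0).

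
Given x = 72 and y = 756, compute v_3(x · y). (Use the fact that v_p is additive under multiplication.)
v_3(54432) = 5

v_p(x) = 2 (factor: 72 = 3^2 · 8); v_p(y) = 3 (factor: 756 = 3^3 · 28). Additivity: v_p(xy) = v_p(x) + v_p(y) = 2 + 3 = 5. (Direct check: xy = 54432 = 3^5 · (224).)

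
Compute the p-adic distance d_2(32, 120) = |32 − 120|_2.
d_2(32, 120) = 1/8

Step 1 — x − y = 32 − 120 = -88. Step 2 — v_2(-88) = 3 (factor: -88 = −(2^3 · 11); the sign does not affect v_p). Step 3 — |x − y|_2 = 2^{-3} = 1/8.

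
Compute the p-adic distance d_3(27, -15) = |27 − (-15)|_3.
d_3(27, -15) = 1/3

Step 1 — x − y = 27 − (-15) = 42. Step 2 — v_3(42) = 1 (factor: 42 = (3^1 · 14); the sign does not affect v_p). Step 3 — |x − y|_3 = 3^{-1} = 1/3.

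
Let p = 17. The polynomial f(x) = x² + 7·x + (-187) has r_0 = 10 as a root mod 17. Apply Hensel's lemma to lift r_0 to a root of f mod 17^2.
r_1 = 214 (mod 289)

Hensel: r_{i+1} = r_i − f(r_i)·(f′(r_i))^{-1} mod 17^{i+2}, f′(x) = 2x + 7. Iterate:
  r_0 = 10 (mod 17)
  r_1 = 214 (mod 289)
Final: r = 214 satisfies f(r) ≡ 0 mod 17^2.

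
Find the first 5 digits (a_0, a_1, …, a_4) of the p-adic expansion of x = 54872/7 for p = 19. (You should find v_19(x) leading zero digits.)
(a_0, …, a_4) = (0, 0, 0, 12, 13)

v_19(54872/7) = 3, so a_0 = ... = a_2 = 0. Factor out: x = 19^3 · u with u = 8/7 a unit in ℤ_19. Expand u iteratively via a_{v+i} = u_i mod 19, u_{i+1} = (u_i − a_{v+i})/19:
  u_0 = 8/7;  a_3 = 12;  u_1 = (u_0 − 12)/19 = -4/7
  u_1 = -4/7;  a_4 = 13;  u_2 = (u_1 − 13)/19 = -5/7
Digits: (0, 0, 0, 12, 13).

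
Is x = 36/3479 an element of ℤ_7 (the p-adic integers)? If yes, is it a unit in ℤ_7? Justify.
x ∉ ℤ_7 (v_7(x) = -2 < 0)

ℤ_7 = {x ∈ ℚ_7 : v_7(x) ≥ 0} and ℤ_7^× = {x ∈ ℤ_7 : v_7(x) = 0}. Here v_7(36/3479) = v_7(num) − v_7(den) = -2; compare against these criteria.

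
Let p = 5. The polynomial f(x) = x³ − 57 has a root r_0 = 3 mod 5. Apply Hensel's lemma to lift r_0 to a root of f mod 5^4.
r_3 = 68 (mod 625)

Hensel: r_{i+1} = r_i − f(r_i)/f′(r_i) mod 5^{i+2}, where f′(x) = 3x². Iterate:
  r_0 = 3 (mod 5)
  r_1 = 18 (mod 25)
  r_2 = 68 (mod 125)
  r_3 = 68 (mod 625)
Final: r = 68 with f(r) ≡ 0 mod 5^4.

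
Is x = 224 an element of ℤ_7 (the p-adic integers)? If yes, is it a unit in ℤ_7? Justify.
x ∈ ℤ_7 but not a unit; v_7(x) = 1 > 0

ℤ_7 = {x ∈ ℚ_7 : v_7(x) ≥ 0} and ℤ_7^× = {x ∈ ℤ_7 : v_7(x) = 0}. Here v_7(224) = v_7(num) − v_7(den) = 1; compare against these criteria.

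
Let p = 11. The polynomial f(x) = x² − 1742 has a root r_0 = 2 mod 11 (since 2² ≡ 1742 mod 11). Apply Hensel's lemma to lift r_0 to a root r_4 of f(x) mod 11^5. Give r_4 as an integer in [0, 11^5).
r_4 = 109881 (mod 161051)

Hensel's recurrence: r_{i+1} = r_i − f(r_i)·(f′(r_i))^{-1} mod 11^{i+2}, with f′(x) = 2x. Iterate:
  r_0 = 2 (mod 11)
  r_1 = 13 (mod 121)
  r_2 = 739 (mod 1331)
  r_3 = 7394 (mod 14641)
  r_4 = 109881 (mod 161051)
Final: r_4 = 109881, and one checks f(r_4) ≡ 0 mod 11^5.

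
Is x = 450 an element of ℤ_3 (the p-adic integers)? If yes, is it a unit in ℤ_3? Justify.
x ∈ ℤ_3 but not a unit; v_3(x) = 2 > 0

ℤ_3 = {x ∈ ℚ_3 : v_3(x) ≥ 0} and ℤ_3^× = {x ∈ ℤ_3 : v_3(x) = 0}. Here v_3(450) = v_3(num) − v_3(den) = 2; compare against these criteria.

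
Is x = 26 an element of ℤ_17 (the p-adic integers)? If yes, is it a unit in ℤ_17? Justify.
x ∈ ℤ_17^× (unit); v_17(x) = 0

ℤ_17 = {x ∈ ℚ_17 : v_17(x) ≥ 0} and ℤ_17^× = {x ∈ ℤ_17 : v_17(x) = 0}. Here v_17(26) = v_17(num) − v_17(den) = 0; compare against these criteria.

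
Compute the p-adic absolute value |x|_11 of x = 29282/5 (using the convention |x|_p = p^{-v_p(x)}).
|29282/5|_11 = 1/14641

Step 1 — compute v_11(x) by factoring powers of 11 out of the numerator and denominator: v_11(29282/5) = 4. Step 2 — apply |x|_p = p^{-v_p(x)} = 11^{-4} = 1/14641.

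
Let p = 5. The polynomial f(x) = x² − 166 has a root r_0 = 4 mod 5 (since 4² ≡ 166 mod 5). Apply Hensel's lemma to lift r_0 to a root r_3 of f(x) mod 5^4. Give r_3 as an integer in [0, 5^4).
r_3 = 179 (mod 625)

Hensel's recurrence: r_{i+1} = r_i − f(r_i)·(f′(r_i))^{-1} mod 5^{i+2}, with f′(x) = 2x. Iterate:
  r_0 = 4 (mod 5)
  r_1 = 4 (mod 25)
  r_2 = 54 (mod 125)
  r_3 = 179 (mod 625)
Final: r_3 = 179, and one checks f(r_3) ≡ 0 mod 5^4.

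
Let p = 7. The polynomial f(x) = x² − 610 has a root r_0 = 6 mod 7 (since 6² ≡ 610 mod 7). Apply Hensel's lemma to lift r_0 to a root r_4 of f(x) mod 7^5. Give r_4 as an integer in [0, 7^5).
r_4 = 5109 (mod 16807)

Hensel's recurrence: r_{i+1} = r_i − f(r_i)·(f′(r_i))^{-1} mod 7^{i+2}, with f′(x) = 2x. Iterate:
  r_0 = 6 (mod 7)
  r_1 = 13 (mod 49)
  r_2 = 307 (mod 343)
  r_3 = 307 (mod 2401)
  r_4 = 5109 (mod 16807)
Final: r_4 = 5109, and one checks f(r_4) ≡ 0 mod 7^5.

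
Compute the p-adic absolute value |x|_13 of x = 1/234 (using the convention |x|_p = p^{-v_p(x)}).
|1/234|_13 = 13

Step 1 — compute v_13(x) by factoring powers of 13 out of the numerator and denominator: v_13(1/234) = -1. Step 2 — apply |x|_p = p^{-v_p(x)} = 13^{1} = 13.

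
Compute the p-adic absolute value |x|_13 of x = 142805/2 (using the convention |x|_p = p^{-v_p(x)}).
|142805/2|_13 = 1/28561

Step 1 — compute v_13(x) by factoring powers of 13 out of the numerator and denominator: v_13(142805/2) = 4. Step 2 — apply |x|_p = p^{-v_p(x)} = 13^{-4} = 1/28561.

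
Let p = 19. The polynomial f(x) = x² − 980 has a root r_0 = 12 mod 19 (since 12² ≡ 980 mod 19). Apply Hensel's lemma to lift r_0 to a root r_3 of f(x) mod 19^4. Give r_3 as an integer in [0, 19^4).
r_3 = 54257 (mod 130321)

Hensel's recurrence: r_{i+1} = r_i − f(r_i)·(f′(r_i))^{-1} mod 19^{i+2}, with f′(x) = 2x. Iterate:
  r_0 = 12 (mod 19)
  r_1 = 107 (mod 361)
  r_2 = 6244 (mod 6859)
  r_3 = 54257 (mod 130321)
Final: r_3 = 54257, and one checks f(r_3) ≡ 0 mod 19^4.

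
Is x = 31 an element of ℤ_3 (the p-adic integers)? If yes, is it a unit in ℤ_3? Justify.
x ∈ ℤ_3^× (unit); v_3(x) = 0

ℤ_3 = {x ∈ ℚ_3 : v_3(x) ≥ 0} and ℤ_3^× = {x ∈ ℤ_3 : v_3(x) = 0}. Here v_3(31) = v_3(num) − v_3(den) = 0; compare against these criteria.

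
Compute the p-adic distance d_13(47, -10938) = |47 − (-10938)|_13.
d_13(47, -10938) = 1/2197

Step 1 — x − y = 47 − (-10938) = 10985. Step 2 — v_13(10985) = 3 (factor: 10985 = (13^3 · 5); the sign does not affect v_p). Step 3 — |x − y|_13 = 13^{-3} = 1/2197.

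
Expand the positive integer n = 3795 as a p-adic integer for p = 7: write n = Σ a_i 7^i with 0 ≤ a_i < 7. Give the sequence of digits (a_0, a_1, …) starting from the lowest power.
(a_0, a_1, …) = (1, 3, 0, 4, 1)

Repeated division by 7 gives the digits low-to-high: 3795 = 1 + 3·7^1 + 4·7^3 + 1·7^4. Digit sequence: (1, 3, 0, 4, 1).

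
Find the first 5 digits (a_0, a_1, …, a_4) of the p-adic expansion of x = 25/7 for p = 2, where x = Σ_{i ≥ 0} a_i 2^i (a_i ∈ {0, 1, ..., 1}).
(a_0, …, a_4) = (1, 1, 1, 1, 1)

v_2(25/7) = 0 (numerator and denominator both coprime to 2), so x ∈ ℤ_2^×. Compute digits iteratively via a_i = x_i mod 2, x_{i+1} = (x_i − a_i)/2, with x_0 = x:
  x_0 = 25/7;  a_0 = 1;  x_1 = (x_0 − 1)/2 = 9/7
  x_1 = 9/7;  a_1 = 1;  x_2 = (x_1 − 1)/2 = 1/7
  x_2 = 1/7;  a_2 = 1;  x_3 = (x_2 − 1)/2 = -3/7
  x_3 = -3/7;  a_3 = 1;  x_4 = (x_3 − 1)/2 = -5/7
  x_4 = -5/7;  a_4 = 1;  x_5 = (x_4 − 1)/2 = -6/7
Digits: (1, 1, 1, 1, 1).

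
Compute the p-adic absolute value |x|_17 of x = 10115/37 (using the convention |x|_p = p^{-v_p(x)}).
|10115/37|_17 = 1/289

Step 1 — compute v_17(x) by factoring powers of 17 out of the numerator and denominator: v_17(10115/37) = 2. Step 2 — apply |x|_p = p^{-v_p(x)} = 17^{-2} = 1/289.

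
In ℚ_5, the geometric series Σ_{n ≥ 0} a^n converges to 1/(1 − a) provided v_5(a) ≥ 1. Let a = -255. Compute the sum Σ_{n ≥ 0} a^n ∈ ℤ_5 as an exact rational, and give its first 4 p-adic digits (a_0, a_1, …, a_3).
Σ a^n = 1/(1 − a) = 1/256;  first 4 digits = (1, 4, 0, 2)

v_5(a) = 1 ≥ 1, so the series converges in ℤ_5 to 1/(1 − a) = 1/(1 − (-255)) = 1/256. Expand this rational in ℤ_5: compute digits iteratively via d_i = x_i mod 5, x_{i+1} = (x_i − d_i)/5. The first 4 digits are (1, 4, 0, 2).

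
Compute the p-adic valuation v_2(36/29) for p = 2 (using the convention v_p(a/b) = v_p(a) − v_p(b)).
v_2(36/29) = 2

Factor powers of 2 from the numerator and denominator of the reduced fraction: 36 = 2^2 · 9 and 29 = 2^0 · 29. Apply v_p(a/b) = v_p(a) − v_p(b): v_2(36/29) = 2 − 0 = 2.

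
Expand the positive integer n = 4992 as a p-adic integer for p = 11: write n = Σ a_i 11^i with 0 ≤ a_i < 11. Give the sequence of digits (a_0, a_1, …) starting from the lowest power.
(a_0, a_1, …) = (9, 2, 8, 3)

Repeated division by 11 gives the digits low-to-high: 4992 = 9 + 2·11^1 + 8·11^2 + 3·11^3. Digit sequence: (9, 2, 8, 3).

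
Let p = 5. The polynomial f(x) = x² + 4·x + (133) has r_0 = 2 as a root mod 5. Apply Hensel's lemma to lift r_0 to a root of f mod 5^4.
r_3 = 112 (mod 625)

Hensel: r_{i+1} = r_i − f(r_i)·(f′(r_i))^{-1} mod 5^{i+2}, f′(x) = 2x + 4. Iterate:
  r_0 = 2 (mod 5)
  r_1 = 12 (mod 25)
  r_2 = 112 (mod 125)
  r_3 = 112 (mod 625)
Final: r = 112 satisfies f(r) ≡ 0 mod 5^4.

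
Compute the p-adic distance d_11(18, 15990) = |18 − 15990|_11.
d_11(18, 15990) = 1/1331

Step 1 — x − y = 18 − 15990 = -15972. Step 2 — v_11(-15972) = 3 (factor: -15972 = −(11^3 · 12); the sign does not affect v_p). Step 3 — |x − y|_11 = 11^{-3} = 1/1331.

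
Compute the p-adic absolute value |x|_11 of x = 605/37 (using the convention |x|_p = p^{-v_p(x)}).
|605/37|_11 = 1/121

Step 1 — compute v_11(x) by factoring powers of 11 out of the numerator and denominator: v_11(605/37) = 2. Step 2 — apply |x|_p = p^{-v_p(x)} = 11^{-2} = 1/121.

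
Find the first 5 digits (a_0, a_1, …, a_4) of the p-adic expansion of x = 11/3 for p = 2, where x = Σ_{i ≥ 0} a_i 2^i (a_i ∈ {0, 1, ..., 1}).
(a_0, …, a_4) = (1, 0, 0, 1, 1)

v_2(11/3) = 0 (numerator and denominator both coprime to 2), so x ∈ ℤ_2^×. Compute digits iteratively via a_i = x_i mod 2, x_{i+1} = (x_i − a_i)/2, with x_0 = x:
  x_0 = 11/3;  a_0 = 1;  x_1 = (x_0 − 1)/2 = 4/3
  x_1 = 4/3;  a_1 = 0;  x_2 = (x_1 − 0)/2 = 2/3
  x_2 = 2/3;  a_2 = 0;  x_3 = (x_2 − 0)/2 = 1/3
  x_3 = 1/3;  a_3 = 1;  x_4 = (x_3 − 1)/2 = -1/3
  x_4 = -1/3;  a_4 = 1;  x_5 = (x_4 − 1)/2 = -2/3
Digits: (1, 0, 0, 1, 1).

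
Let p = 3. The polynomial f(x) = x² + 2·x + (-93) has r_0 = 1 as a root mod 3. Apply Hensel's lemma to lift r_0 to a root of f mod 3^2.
r_1 = 1 (mod 9)

Hensel: r_{i+1} = r_i − f(r_i)·(f′(r_i))^{-1} mod 3^{i+2}, f′(x) = 2x + 2. Iterate:
  r_0 = 1 (mod 3)
  r_1 = 1 (mod 9)
Final: r = 1 satisfies f(r) ≡ 0 mod 3^2.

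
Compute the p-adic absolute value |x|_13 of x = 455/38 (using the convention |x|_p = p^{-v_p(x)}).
|455/38|_13 = 1/13

Step 1 — compute v_13(x) by factoring powers of 13 out of the numerator and denominator: v_13(455/38) = 1. Step 2 — apply |x|_p = p^{-v_p(x)} = 13^{-1} = 1/13.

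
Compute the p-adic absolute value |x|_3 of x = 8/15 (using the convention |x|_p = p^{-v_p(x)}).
|8/15|_3 = 3

Step 1 — compute v_3(x) by factoring powers of 3 out of the numerator and denominator: v_3(8/15) = -1. Step 2 — apply |x|_p = p^{-v_p(x)} = 3^{1} = 3.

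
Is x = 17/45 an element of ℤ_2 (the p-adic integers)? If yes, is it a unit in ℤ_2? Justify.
x ∈ ℤ_2^× (unit); v_2(x) = 0

ℤ_2 = {x ∈ ℚ_2 : v_2(x) ≥ 0} and ℤ_2^× = {x ∈ ℤ_2 : v_2(x) = 0}. Here v_2(17/45) = v_2(num) − v_2(den) = 0; compare against these criteria.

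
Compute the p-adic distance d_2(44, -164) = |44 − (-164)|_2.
d_2(44, -164) = 1/16

Step 1 — x − y = 44 − (-164) = 208. Step 2 — v_2(208) = 4 (factor: 208 = (2^4 · 13); the sign does not affect v_p). Step 3 — |x − y|_2 = 2^{-4} = 1/16.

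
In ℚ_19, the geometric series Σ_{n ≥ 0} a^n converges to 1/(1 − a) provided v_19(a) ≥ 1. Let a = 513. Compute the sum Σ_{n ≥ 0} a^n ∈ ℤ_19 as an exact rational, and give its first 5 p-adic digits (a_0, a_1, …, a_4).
Σ a^n = 1/(1 − a) = -1/512;  first 5 digits = (1, 8, 8, 18, 3)

v_19(a) = 1 ≥ 1, so the series converges in ℤ_19 to 1/(1 − a) = 1/(1 − 513) = -1/512. Expand this rational in ℤ_19: compute digits iteratively via d_i = x_i mod 19, x_{i+1} = (x_i − d_i)/19. The first 5 digits are (1, 8, 8, 18, 3).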